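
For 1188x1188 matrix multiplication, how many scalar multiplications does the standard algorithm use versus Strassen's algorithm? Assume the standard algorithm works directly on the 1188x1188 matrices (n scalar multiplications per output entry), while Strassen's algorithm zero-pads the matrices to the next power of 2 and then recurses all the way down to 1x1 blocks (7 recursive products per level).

Matrix multiplication for 1188x1188 matrices:

Strassen's algorithm requires power-of-2 dimensions. Pad 1188x1188 to 2048x2048 (next power of 2).

Standard algorithm: 1188^3 = 1676676672 multiplications
Strassen's algorithm: 7^(log2(2048)) = 7^11 = 1977326743 multiplications
Difference: 1676676672 - 1977326743 = -300650071 (Strassen uses MORE here due to padding overhead — for small or just-over-power-of-2 n, padding can outweigh the per-level savings)

Standard: 1676676672 multiplications (1188^3). Strassen: 1977326743 multiplications (7^11, after padding to 2048x2048). Strassen reduces 8 recursive multiplications to 7 at each level.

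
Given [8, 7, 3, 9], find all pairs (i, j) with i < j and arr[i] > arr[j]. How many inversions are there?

Finding inversions in [8, 7, 3, 9]:

(0, 1): arr[0]=8 > arr[1]=7
(0, 2): arr[0]=8 > arr[2]=3
(1, 2): arr[1]=7 > arr[2]=3

Total inversions: 3

The array has 3 inversion(s): (0,1), (0,2), (1,2). Each pair (i,j) satisfies i < j and arr[i] > arr[j].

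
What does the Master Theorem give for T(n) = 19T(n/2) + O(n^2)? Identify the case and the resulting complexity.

Master Theorem for T(n) = 19T(n/2) + O(n^2):

a = 19, b = 2, c = 2
log_b(a) = log_2(19) = 4.2479

Case 1: c = 2 < log_2(19) = 4.2479
T(n) = O(n^(log_2 19))

For T(n) = 19T(n/2) + O(n^2): log_2(19) = 4.2479. This is Case 1 of the Master Theorem (c < log_b(a), work dominated by leaves), giving O(n^(log_2 19)).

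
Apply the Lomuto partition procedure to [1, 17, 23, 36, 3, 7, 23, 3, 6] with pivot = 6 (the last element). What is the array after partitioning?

Lomuto partition with pivot = 6:

Initial array: [1, 17, 23, 36, 3, 7, 23, 3, 6]

arr[0]=1 <= 6: swap with position 0, array becomes [1, 17, 23, 36, 3, 7, 23, 3, 6]
arr[1]=17 > 6: no swap
arr[2]=23 > 6: no swap
arr[3]=36 > 6: no swap
arr[4]=3 <= 6: swap with position 1, array becomes [1, 3, 23, 36, 17, 7, 23, 3, 6]
arr[5]=7 > 6: no swap
arr[6]=23 > 6: no swap
arr[7]=3 <= 6: swap with position 2, array becomes [1, 3, 3, 36, 17, 7, 23, 23, 6]

Place pivot at position 3: [1, 3, 3, 6, 17, 7, 23, 23, 36]
Pivot position: 3

After partitioning with pivot 6, the array becomes [1, 3, 3, 6, 17, 7, 23, 23, 36]. The pivot is placed at index 3. All elements to the left of the pivot are <= 6, and all elements to the right are > 6.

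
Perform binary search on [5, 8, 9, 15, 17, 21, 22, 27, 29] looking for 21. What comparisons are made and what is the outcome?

Binary search for 21 in [5, 8, 9, 15, 17, 21, 22, 27, 29]:

lo=0, hi=8, mid=4, arr[mid]=17 -> 17 < 21, search right half
lo=5, hi=8, mid=6, arr[mid]=22 -> 22 > 21, search left half
lo=5, hi=5, mid=5, arr[mid]=21 -> Found target at index 5!

Binary search finds 21 at index 5 after 3 comparisons. The search repeatedly halves the search space by comparing with the middle element.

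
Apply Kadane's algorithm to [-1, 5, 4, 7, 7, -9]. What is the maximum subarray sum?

Using Kadane's algorithm on [-1, 5, 4, 7, 7, -9]:

Scanning through the array:
Position 1 (value 5): max_ending_here = 5, max_so_far = 5
Position 2 (value 4): max_ending_here = 9, max_so_far = 9
Position 3 (value 7): max_ending_here = 16, max_so_far = 16
Position 4 (value 7): max_ending_here = 23, max_so_far = 23
Position 5 (value -9): max_ending_here = 14, max_so_far = 23

Maximum subarray: [5, 4, 7, 7]
Maximum sum: 23

The maximum subarray is [5, 4, 7, 7] with sum 23. This subarray runs from index 1 to index 4.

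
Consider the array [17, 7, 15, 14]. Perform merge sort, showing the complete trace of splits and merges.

Merge sort trace:

Split: [17, 7, 15, 14] -> [17, 7] and [15, 14]
  Split: [17, 7] -> [17] and [7]
  Merge: [17] + [7] -> [7, 17]
  Split: [15, 14] -> [15] and [14]
  Merge: [15] + [14] -> [14, 15]
Merge: [7, 17] + [14, 15] -> [7, 14, 15, 17]

Final sorted array: [7, 14, 15, 17]

The merge sort proceeds by recursively splitting the array and merging sorted halves.
After all merges, the sorted array is [7, 14, 15, 17].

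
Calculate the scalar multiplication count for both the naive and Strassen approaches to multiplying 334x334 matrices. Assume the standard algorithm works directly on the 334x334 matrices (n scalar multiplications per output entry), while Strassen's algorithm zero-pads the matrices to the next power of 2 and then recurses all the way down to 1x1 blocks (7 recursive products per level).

Matrix multiplication for 334x334 matrices:

Strassen's algorithm requires power-of-2 dimensions. Pad 334x334 to 512x512 (next power of 2).

Standard algorithm: 334^3 = 37259704 multiplications
Strassen's algorithm: 7^(log2(512)) = 7^9 = 40353607 multiplications
Difference: 37259704 - 40353607 = -3093903 (Strassen uses MORE here due to padding overhead — for small or just-over-power-of-2 n, padding can outweigh the per-level savings)

Standard: 37259704 multiplications (334^3). Strassen: 40353607 multiplications (7^9, after padding to 512x512). Strassen reduces 8 recursive multiplications to 7 at each level.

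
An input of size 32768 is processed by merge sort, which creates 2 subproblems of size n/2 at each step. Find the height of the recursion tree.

For divide and conquer with division factor 2:

Problem sizes at each level:
Level 0: 32768
Level 1: 16384
Level 2: 8192
Level 3: 4096
Level 4: 2048
Level 5: 1024
Level 6: 512
Level 7: 256
Level 8: 128
Level 9: 64
Level 10: 32
Level 11: 16
Level 12: 8
Level 13: 4
Level 14: 2
Level 15: 1

The root is level 0 and the size-1 base case is level 15 (the tree spans levels 0 through 15, i.e. 16 levels counting the root), so the depth is the number of divisions: log_2(32768) = 15

The recursion tree depth is log_2(32768) = 15. At each level, the problem size is divided by 2, so it takes 15 divisions to reduce to a base case of size 1. The algorithm makes 2 recursive calls at each level.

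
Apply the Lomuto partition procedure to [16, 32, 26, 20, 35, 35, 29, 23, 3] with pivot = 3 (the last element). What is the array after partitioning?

Lomuto partition with pivot = 3:

Initial array: [16, 32, 26, 20, 35, 35, 29, 23, 3]

arr[0]=16 > 3: no swap
arr[1]=32 > 3: no swap
arr[2]=26 > 3: no swap
arr[3]=20 > 3: no swap
arr[4]=35 > 3: no swap
arr[5]=35 > 3: no swap
arr[6]=29 > 3: no swap
arr[7]=23 > 3: no swap

Place pivot at position 0: [3, 32, 26, 20, 35, 35, 29, 23, 16]
Pivot position: 0

After partitioning with pivot 3, the array becomes [3, 32, 26, 20, 35, 35, 29, 23, 16]. The pivot is placed at index 0. All elements to the left of the pivot are <= 3, and all elements to the right are > 3.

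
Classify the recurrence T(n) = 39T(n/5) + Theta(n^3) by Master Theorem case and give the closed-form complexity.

Master Theorem for T(n) = 39T(n/5) + O(n^3):

a = 39, b = 5, c = 3
log_b(a) = log_5(39) = 2.2763

Case 3: c = 3 > log_5(39) = 2.2763
T(n) = O(n^3) = O(n^3)

For T(n) = 39T(n/5) + O(n^3): log_5(39) = 2.2763. This is Case 3 of the Master Theorem (c > log_b(a), work dominated by root), giving O(n^3).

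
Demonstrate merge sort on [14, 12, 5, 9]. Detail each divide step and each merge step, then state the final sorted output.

Merge sort trace:

Split: [14, 12, 5, 9] -> [14, 12] and [5, 9]
  Split: [14, 12] -> [14] and [12]
  Merge: [14] + [12] -> [12, 14]
  Split: [5, 9] -> [5] and [9]
  Merge: [5] + [9] -> [5, 9]
Merge: [12, 14] + [5, 9] -> [5, 9, 12, 14]

Final sorted array: [5, 9, 12, 14]

The merge sort proceeds by recursively splitting the array and merging sorted halves.
After all merges, the sorted array is [5, 9, 12, 14].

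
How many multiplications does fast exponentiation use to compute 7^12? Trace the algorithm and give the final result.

Computing 7^12 by squaring (build up from 7^1; each line after the first costs one multiplication):

7^1 = 7
7^2 = (7^1)^2 = 7^2 = 49
7^3 = 7 * 7^2 = 7 * 49 = 343
7^6 = (7^3)^2 = 343^2 = 117649
7^12 = (7^6)^2 = 117649^2 = 13841287201

Result: 13841287201
Multiplications needed: 4 (4 lines after 7^1)

7^12 = 13841287201. Using exponentiation by squaring, this requires 4 multiplications. The key idea: if the exponent is even, square the half-power; if odd, multiply by the base once.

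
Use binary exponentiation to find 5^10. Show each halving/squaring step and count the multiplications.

Computing 5^10 by squaring (build up from 5^1; each line after the first costs one multiplication):

5^1 = 5
5^2 = (5^1)^2 = 5^2 = 25
5^4 = (5^2)^2 = 25^2 = 625
5^5 = 5 * 5^4 = 5 * 625 = 3125
5^10 = (5^5)^2 = 3125^2 = 9765625

Result: 9765625
Multiplications needed: 4 (4 lines after 5^1)

5^10 = 9765625. Using exponentiation by squaring, this requires 4 multiplications. The key idea: if the exponent is even, square the half-power; if odd, multiply by the base once.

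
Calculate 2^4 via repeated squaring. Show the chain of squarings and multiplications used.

Computing 2^4 by squaring (build up from 2^1; each line after the first costs one multiplication):

2^1 = 2
2^2 = (2^1)^2 = 2^2 = 4
2^4 = (2^2)^2 = 4^2 = 16

Result: 16
Multiplications needed: 2 (2 lines after 2^1)

2^4 = 16. Using exponentiation by squaring, this requires 2 multiplications. The key idea: if the exponent is even, square the half-power; if odd, multiply by the base once.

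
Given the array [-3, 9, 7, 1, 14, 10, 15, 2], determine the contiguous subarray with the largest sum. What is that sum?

Using Kadane's algorithm on [-3, 9, 7, 1, 14, 10, 15, 2]:

Scanning through the array:
Position 1 (value 9): max_ending_here = 9, max_so_far = 9
Position 2 (value 7): max_ending_here = 16, max_so_far = 16
Position 3 (value 1): max_ending_here = 17, max_so_far = 17
Position 4 (value 14): max_ending_here = 31, max_so_far = 31
Position 5 (value 10): max_ending_here = 41, max_so_far = 41
Position 6 (value 15): max_ending_here = 56, max_so_far = 56
Position 7 (value 2): max_ending_here = 58, max_so_far = 58

Maximum subarray: [9, 7, 1, 14, 10, 15, 2]
Maximum sum: 58

The maximum subarray is [9, 7, 1, 14, 10, 15, 2] with sum 58. This subarray runs from index 1 to index 7.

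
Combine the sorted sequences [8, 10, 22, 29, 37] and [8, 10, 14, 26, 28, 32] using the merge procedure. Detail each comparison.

Merging process:

Compare 8 vs 8: take 8 from left. Merged: [8]
Compare 10 vs 8: take 8 from right. Merged: [8, 8]
Compare 10 vs 10: take 10 from left. Merged: [8, 8, 10]
Compare 22 vs 10: take 10 from right. Merged: [8, 8, 10, 10]
Compare 22 vs 14: take 14 from right. Merged: [8, 8, 10, 10, 14]
Compare 22 vs 26: take 22 from left. Merged: [8, 8, 10, 10, 14, 22]
Compare 29 vs 26: take 26 from right. Merged: [8, 8, 10, 10, 14, 22, 26]
Compare 29 vs 28: take 28 from right. Merged: [8, 8, 10, 10, 14, 22, 26, 28]
Compare 29 vs 32: take 29 from left. Merged: [8, 8, 10, 10, 14, 22, 26, 28, 29]
Compare 37 vs 32: take 32 from right. Merged: [8, 8, 10, 10, 14, 22, 26, 28, 29, 32]
Append remaining from left: [37]. Merged: [8, 8, 10, 10, 14, 22, 26, 28, 29, 32, 37]

Final merged array: [8, 8, 10, 10, 14, 22, 26, 28, 29, 32, 37]
Total comparisons: 10

The merged array is [8, 8, 10, 10, 14, 22, 26, 28, 29, 32, 37], requiring 10 comparisons. The merge step runs in O(n) time where n is the total number of elements.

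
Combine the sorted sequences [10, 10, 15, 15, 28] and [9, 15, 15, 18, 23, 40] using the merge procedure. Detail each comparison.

Merging process:

Compare 10 vs 9: take 9 from right. Merged: [9]
Compare 10 vs 15: take 10 from left. Merged: [9, 10]
Compare 10 vs 15: take 10 from left. Merged: [9, 10, 10]
Compare 15 vs 15: take 15 from left. Merged: [9, 10, 10, 15]
Compare 15 vs 15: take 15 from left. Merged: [9, 10, 10, 15, 15]
Compare 28 vs 15: take 15 from right. Merged: [9, 10, 10, 15, 15, 15]
Compare 28 vs 15: take 15 from right. Merged: [9, 10, 10, 15, 15, 15, 15]
Compare 28 vs 18: take 18 from right. Merged: [9, 10, 10, 15, 15, 15, 15, 18]
Compare 28 vs 23: take 23 from right. Merged: [9, 10, 10, 15, 15, 15, 15, 18, 23]
Compare 28 vs 40: take 28 from left. Merged: [9, 10, 10, 15, 15, 15, 15, 18, 23, 28]
Append remaining from right: [40]. Merged: [9, 10, 10, 15, 15, 15, 15, 18, 23, 28, 40]

Final merged array: [9, 10, 10, 15, 15, 15, 15, 18, 23, 28, 40]
Total comparisons: 10

The merged array is [9, 10, 10, 15, 15, 15, 15, 18, 23, 28, 40], requiring 10 comparisons. The merge step runs in O(n) time where n is the total number of elements.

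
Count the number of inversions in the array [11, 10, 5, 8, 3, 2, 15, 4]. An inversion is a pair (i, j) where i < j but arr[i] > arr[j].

Finding inversions in [11, 10, 5, 8, 3, 2, 15, 4]:

(0, 1): arr[0]=11 > arr[1]=10
(0, 2): arr[0]=11 > arr[2]=5
(0, 3): arr[0]=11 > arr[3]=8
(0, 4): arr[0]=11 > arr[4]=3
(0, 5): arr[0]=11 > arr[5]=2
(0, 7): arr[0]=11 > arr[7]=4
(1, 2): arr[1]=10 > arr[2]=5
(1, 3): arr[1]=10 > arr[3]=8
(1, 4): arr[1]=10 > arr[4]=3
(1, 5): arr[1]=10 > arr[5]=2
(1, 7): arr[1]=10 > arr[7]=4
(2, 4): arr[2]=5 > arr[4]=3
(2, 5): arr[2]=5 > arr[5]=2
(2, 7): arr[2]=5 > arr[7]=4
(3, 4): arr[3]=8 > arr[4]=3
(3, 5): arr[3]=8 > arr[5]=2
(3, 7): arr[3]=8 > arr[7]=4
(4, 5): arr[4]=3 > arr[5]=2
(6, 7): arr[6]=15 > arr[7]=4

Total inversions: 19

The array has 19 inversion(s): (0,1), (0,2), (0,3), (0,4), (0,5), (0,7), (1,2), (1,3), (1,4), (1,5), (1,7), (2,4), (2,5), (2,7), (3,4), (3,5), (3,7), (4,5), (6,7). Each pair (i,j) satisfies i < j and arr[i] > arr[j].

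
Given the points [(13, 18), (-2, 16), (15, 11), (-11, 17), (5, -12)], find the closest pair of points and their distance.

Computing all pairwise distances among 5 points:

d((13, 18), (-2, 16)) = 15.1327
d((13, 18), (15, 11)) = 7.2801 <-- minimum
d((13, 18), (-11, 17)) = 24.0208
d((13, 18), (5, -12)) = 31.0483
d((-2, 16), (15, 11)) = 17.72
d((-2, 16), (-11, 17)) = 9.0554
d((-2, 16), (5, -12)) = 28.8617
d((15, 11), (-11, 17)) = 26.6833
d((15, 11), (5, -12)) = 25.0799
d((-11, 17), (5, -12)) = 33.121

Closest pair: (13, 18) and (15, 11) with distance 7.2801

The closest pair is (13, 18) and (15, 11) with Euclidean distance 7.2801. For 5 points, brute-force pairwise comparison is shown above. For large n, the divide-and-conquer algorithm (sort by x, recurse on halves, check the dividing strip) achieves O(n log n).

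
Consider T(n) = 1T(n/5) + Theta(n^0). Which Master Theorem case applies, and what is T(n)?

Master Theorem for T(n) = 1T(n/5) + O(n^0):

a = 1, b = 5, c = 0
log_b(a) = log_5(1) = 0.0000

Case 2: c = 0 = log_5(1) = 0.0000
T(n) = O(n^0 log n) = O(log n)

For T(n) = 1T(n/5) + O(n^0): log_5(1) = 0.0000. This is Case 2 of the Master Theorem (c = log_b(a), equal work at all levels), giving O(log n).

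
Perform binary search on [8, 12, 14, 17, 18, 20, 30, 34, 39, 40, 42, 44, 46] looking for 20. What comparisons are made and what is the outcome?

Binary search for 20 in [8, 12, 14, 17, 18, 20, 30, 34, 39, 40, 42, 44, 46]:

lo=0, hi=12, mid=6, arr[mid]=30 -> 30 > 20, search left half
lo=0, hi=5, mid=2, arr[mid]=14 -> 14 < 20, search right half
lo=3, hi=5, mid=4, arr[mid]=18 -> 18 < 20, search right half
lo=5, hi=5, mid=5, arr[mid]=20 -> Found target at index 5!

Binary search finds 20 at index 5 after 4 comparisons. The search repeatedly halves the search space by comparing with the middle element.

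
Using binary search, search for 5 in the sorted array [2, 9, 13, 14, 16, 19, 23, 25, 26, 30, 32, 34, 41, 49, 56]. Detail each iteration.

Binary search for 5 in [2, 9, 13, 14, 16, 19, 23, 25, 26, 30, 32, 34, 41, 49, 56]:

lo=0, hi=14, mid=7, arr[mid]=25 -> 25 > 5, search left half
lo=0, hi=6, mid=3, arr[mid]=14 -> 14 > 5, search left half
lo=0, hi=2, mid=1, arr[mid]=9 -> 9 > 5, search left half
lo=0, hi=0, mid=0, arr[mid]=2 -> 2 < 5, search right half
lo=1 > hi=0, target 5 not found

Binary search determines that 5 is not in the array after 4 comparisons. The search space was exhausted without finding the target.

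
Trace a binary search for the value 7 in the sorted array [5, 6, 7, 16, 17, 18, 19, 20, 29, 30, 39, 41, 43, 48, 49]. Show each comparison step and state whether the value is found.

Binary search for 7 in [5, 6, 7, 16, 17, 18, 19, 20, 29, 30, 39, 41, 43, 48, 49]:

lo=0, hi=14, mid=7, arr[mid]=20 -> 20 > 7, search left half
lo=0, hi=6, mid=3, arr[mid]=16 -> 16 > 7, search left half
lo=0, hi=2, mid=1, arr[mid]=6 -> 6 < 7, search right half
lo=2, hi=2, mid=2, arr[mid]=7 -> Found target at index 2!

Binary search finds 7 at index 2 after 4 comparisons. The search repeatedly halves the search space by comparing with the middle element.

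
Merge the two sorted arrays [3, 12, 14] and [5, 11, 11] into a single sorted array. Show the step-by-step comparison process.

Merging process:

Compare 3 vs 5: take 3 from left. Merged: [3]
Compare 12 vs 5: take 5 from right. Merged: [3, 5]
Compare 12 vs 11: take 11 from right. Merged: [3, 5, 11]
Compare 12 vs 11: take 11 from right. Merged: [3, 5, 11, 11]
Append remaining from left: [12, 14]. Merged: [3, 5, 11, 11, 12, 14]

Final merged array: [3, 5, 11, 11, 12, 14]
Total comparisons: 4

The merged array is [3, 5, 11, 11, 12, 14], requiring 4 comparisons. The merge step runs in O(n) time where n is the total number of elements.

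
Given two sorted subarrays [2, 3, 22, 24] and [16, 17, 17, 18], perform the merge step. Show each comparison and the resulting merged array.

Merging process:

Compare 2 vs 16: take 2 from left. Merged: [2]
Compare 3 vs 16: take 3 from left. Merged: [2, 3]
Compare 22 vs 16: take 16 from right. Merged: [2, 3, 16]
Compare 22 vs 17: take 17 from right. Merged: [2, 3, 16, 17]
Compare 22 vs 17: take 17 from right. Merged: [2, 3, 16, 17, 17]
Compare 22 vs 18: take 18 from right. Merged: [2, 3, 16, 17, 17, 18]
Append remaining from left: [22, 24]. Merged: [2, 3, 16, 17, 17, 18, 22, 24]

Final merged array: [2, 3, 16, 17, 17, 18, 22, 24]
Total comparisons: 6

The merged array is [2, 3, 16, 17, 17, 18, 22, 24], requiring 6 comparisons. The merge step runs in O(n) time where n is the total number of elements.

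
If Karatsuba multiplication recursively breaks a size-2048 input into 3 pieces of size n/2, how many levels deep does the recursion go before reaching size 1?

For divide and conquer with division factor 2:

Problem sizes at each level:
Level 0: 2048
Level 1: 1024
Level 2: 512
Level 3: 256
Level 4: 128
Level 5: 64
Level 6: 32
Level 7: 16
Level 8: 8
Level 9: 4
Level 10: 2
Level 11: 1

The root is level 0 and the size-1 base case is level 11 (the tree spans levels 0 through 11, i.e. 12 levels counting the root), so the depth is the number of divisions: log_2(2048) = 11

The recursion tree depth is log_2(2048) = 11. At each level, the problem size is divided by 2, so it takes 11 divisions to reduce to a base case of size 1. The algorithm makes 3 recursive calls at each level.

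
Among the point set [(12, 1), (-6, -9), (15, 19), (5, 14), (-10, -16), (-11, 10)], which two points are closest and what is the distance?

Computing all pairwise distances among 6 points:

d((12, 1), (-6, -9)) = 20.5913
d((12, 1), (15, 19)) = 18.2483
d((12, 1), (5, 14)) = 14.7648
d((12, 1), (-10, -16)) = 27.8029
d((12, 1), (-11, 10)) = 24.6982
d((-6, -9), (15, 19)) = 35.0
d((-6, -9), (5, 14)) = 25.4951
d((-6, -9), (-10, -16)) = 8.0623 <-- minimum
d((-6, -9), (-11, 10)) = 19.6469
d((15, 19), (5, 14)) = 11.1803
d((15, 19), (-10, -16)) = 43.0116
d((15, 19), (-11, 10)) = 27.5136
d((5, 14), (-10, -16)) = 33.541
d((5, 14), (-11, 10)) = 16.4924
d((-10, -16), (-11, 10)) = 26.0192

Closest pair: (-6, -9) and (-10, -16) with distance 8.0623

The closest pair is (-6, -9) and (-10, -16) with Euclidean distance 8.0623. For 6 points, brute-force pairwise comparison is shown above. For large n, the divide-and-conquer algorithm (sort by x, recurse on halves, check the dividing strip) achieves O(n log n).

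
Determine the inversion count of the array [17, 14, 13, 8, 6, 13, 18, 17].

Finding inversions in [17, 14, 13, 8, 6, 13, 18, 17]:

(0, 1): arr[0]=17 > arr[1]=14
(0, 2): arr[0]=17 > arr[2]=13
(0, 3): arr[0]=17 > arr[3]=8
(0, 4): arr[0]=17 > arr[4]=6
(0, 5): arr[0]=17 > arr[5]=13
(1, 2): arr[1]=14 > arr[2]=13
(1, 3): arr[1]=14 > arr[3]=8
(1, 4): arr[1]=14 > arr[4]=6
(1, 5): arr[1]=14 > arr[5]=13
(2, 3): arr[2]=13 > arr[3]=8
(2, 4): arr[2]=13 > arr[4]=6
(3, 4): arr[3]=8 > arr[4]=6
(6, 7): arr[6]=18 > arr[7]=17

Total inversions: 13

The array has 13 inversion(s): (0,1), (0,2), (0,3), (0,4), (0,5), (1,2), (1,3), (1,4), (1,5), (2,3), (2,4), (3,4), (6,7). Each pair (i,j) satisfies i < j and arr[i] > arr[j].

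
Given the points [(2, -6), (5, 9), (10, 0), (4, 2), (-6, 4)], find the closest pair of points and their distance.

Computing all pairwise distances among 5 points:

d((2, -6), (5, 9)) = 15.2971
d((2, -6), (10, 0)) = 10.0
d((2, -6), (4, 2)) = 8.2462
d((2, -6), (-6, 4)) = 12.8062
d((5, 9), (10, 0)) = 10.2956
d((5, 9), (4, 2)) = 7.0711
d((5, 9), (-6, 4)) = 12.083
d((10, 0), (4, 2)) = 6.3246 <-- minimum
d((10, 0), (-6, 4)) = 16.4924
d((4, 2), (-6, 4)) = 10.198

Closest pair: (10, 0) and (4, 2) with distance 6.3246

The closest pair is (10, 0) and (4, 2) with Euclidean distance 6.3246. For 5 points, brute-force pairwise comparison is shown above. For large n, the divide-and-conquer algorithm (sort by x, recurse on halves, check the dividing strip) achieves O(n log n).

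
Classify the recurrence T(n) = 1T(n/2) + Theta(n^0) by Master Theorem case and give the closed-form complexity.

Master Theorem for T(n) = 1T(n/2) + O(n^0):

a = 1, b = 2, c = 0
log_b(a) = log_2(1) = 0.0000

Case 2: c = 0 = log_2(1) = 0.0000
T(n) = O(n^0 log n) = O(log n)

For T(n) = 1T(n/2) + O(n^0): log_2(1) = 0.0000. This is Case 2 of the Master Theorem (c = log_b(a), equal work at all levels), giving O(log n).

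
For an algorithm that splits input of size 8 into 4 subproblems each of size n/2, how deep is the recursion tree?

For divide and conquer with division factor 2:

Problem sizes at each level:
Level 0: 8
Level 1: 4
Level 2: 2
Level 3: 1

The root is level 0 and the size-1 base case is level 3 (the tree spans levels 0 through 3, i.e. 4 levels counting the root), so the depth is the number of divisions: log_2(8) = 3

The recursion tree depth is log_2(8) = 3. At each level, the problem size is divided by 2, so it takes 3 divisions to reduce to a base case of size 1. The algorithm makes 4 recursive calls at each level.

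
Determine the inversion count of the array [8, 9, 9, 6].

Finding inversions in [8, 9, 9, 6]:

(0, 3): arr[0]=8 > arr[3]=6
(1, 3): arr[1]=9 > arr[3]=6
(2, 3): arr[2]=9 > arr[3]=6

Total inversions: 3

The array has 3 inversion(s): (0,3), (1,3), (2,3). Each pair (i,j) satisfies i < j and arr[i] > arr[j].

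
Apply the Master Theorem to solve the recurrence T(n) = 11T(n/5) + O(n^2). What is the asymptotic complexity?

Master Theorem for T(n) = 11T(n/5) + O(n^2):

a = 11, b = 5, c = 2
log_b(a) = log_5(11) = 1.4899

Case 3: c = 2 > log_5(11) = 1.4899
T(n) = O(n^2) = O(n^2)

For T(n) = 11T(n/5) + O(n^2): log_5(11) = 1.4899. This is Case 3 of the Master Theorem (c > log_b(a), work dominated by root), giving O(n^2).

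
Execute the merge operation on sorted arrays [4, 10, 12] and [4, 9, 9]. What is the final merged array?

Merging process:

Compare 4 vs 4: take 4 from left. Merged: [4]
Compare 10 vs 4: take 4 from right. Merged: [4, 4]
Compare 10 vs 9: take 9 from right. Merged: [4, 4, 9]
Compare 10 vs 9: take 9 from right. Merged: [4, 4, 9, 9]
Append remaining from left: [10, 12]. Merged: [4, 4, 9, 9, 10, 12]

Final merged array: [4, 4, 9, 9, 10, 12]
Total comparisons: 4

The merged array is [4, 4, 9, 9, 10, 12], requiring 4 comparisons. The merge step runs in O(n) time where n is the total number of elements.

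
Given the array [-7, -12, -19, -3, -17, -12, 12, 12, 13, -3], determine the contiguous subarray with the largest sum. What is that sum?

Using Kadane's algorithm on [-7, -12, -19, -3, -17, -12, 12, 12, 13, -3]:

Scanning through the array:
Position 1 (value -12): max_ending_here = -12, max_so_far = -7
Position 2 (value -19): max_ending_here = -19, max_so_far = -7
Position 3 (value -3): max_ending_here = -3, max_so_far = -3
Position 4 (value -17): max_ending_here = -17, max_so_far = -3
Position 5 (value -12): max_ending_here = -12, max_so_far = -3
Position 6 (value 12): max_ending_here = 12, max_so_far = 12
Position 7 (value 12): max_ending_here = 24, max_so_far = 24
Position 8 (value 13): max_ending_here = 37, max_so_far = 37
Position 9 (value -3): max_ending_here = 34, max_so_far = 37

Maximum subarray: [12, 12, 13]
Maximum sum: 37

The maximum subarray is [12, 12, 13] with sum 37. This subarray runs from index 6 to index 8.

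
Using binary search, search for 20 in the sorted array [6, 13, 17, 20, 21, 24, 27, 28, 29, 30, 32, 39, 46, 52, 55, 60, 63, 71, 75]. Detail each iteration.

Binary search for 20 in [6, 13, 17, 20, 21, 24, 27, 28, 29, 30, 32, 39, 46, 52, 55, 60, 63, 71, 75]:

lo=0, hi=18, mid=9, arr[mid]=30 -> 30 > 20, search left half
lo=0, hi=8, mid=4, arr[mid]=21 -> 21 > 20, search left half
lo=0, hi=3, mid=1, arr[mid]=13 -> 13 < 20, search right half
lo=2, hi=3, mid=2, arr[mid]=17 -> 17 < 20, search right half
lo=3, hi=3, mid=3, arr[mid]=20 -> Found target at index 3!

Binary search finds 20 at index 3 after 5 comparisons. The search repeatedly halves the search space by comparing with the middle element.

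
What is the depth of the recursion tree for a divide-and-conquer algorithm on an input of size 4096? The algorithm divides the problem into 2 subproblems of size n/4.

For divide and conquer with division factor 4:

Problem sizes at each level:
Level 0: 4096
Level 1: 1024
Level 2: 256
Level 3: 64
Level 4: 16
Level 5: 4
Level 6: 1

The root is level 0 and the size-1 base case is level 6 (the tree spans levels 0 through 6, i.e. 7 levels counting the root), so the depth is the number of divisions: log_4(4096) = 6

The recursion tree depth is log_4(4096) = 6. At each level, the problem size is divided by 4, so it takes 6 divisions to reduce to a base case of size 1. The algorithm makes 2 recursive calls at each level.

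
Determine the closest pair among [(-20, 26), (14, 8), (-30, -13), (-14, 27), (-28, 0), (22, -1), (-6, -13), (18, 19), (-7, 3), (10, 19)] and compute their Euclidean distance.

Computing all pairwise distances among 10 points:

d((-20, 26), (14, 8)) = 38.4708
d((-20, 26), (-30, -13)) = 40.2616
d((-20, 26), (-14, 27)) = 6.0828 <-- minimum
d((-20, 26), (-28, 0)) = 27.2029
d((-20, 26), (22, -1)) = 49.93
d((-20, 26), (-6, -13)) = 41.4367
d((-20, 26), (18, 19)) = 38.6394
d((-20, 26), (-7, 3)) = 26.4197
d((-20, 26), (10, 19)) = 30.8058
d((14, 8), (-30, -13)) = 48.7545
d((14, 8), (-14, 27)) = 33.8378
d((14, 8), (-28, 0)) = 42.7551
d((14, 8), (22, -1)) = 12.0416
d((14, 8), (-6, -13)) = 29.0
d((14, 8), (18, 19)) = 11.7047
d((14, 8), (-7, 3)) = 21.587
d((14, 8), (10, 19)) = 11.7047
d((-30, -13), (-14, 27)) = 43.0813
d((-30, -13), (-28, 0)) = 13.1529
d((-30, -13), (22, -1)) = 53.3667
d((-30, -13), (-6, -13)) = 24.0
d((-30, -13), (18, 19)) = 57.6888
d((-30, -13), (-7, 3)) = 28.0179
d((-30, -13), (10, 19)) = 51.225
d((-14, 27), (-28, 0)) = 30.4138
d((-14, 27), (22, -1)) = 45.607
d((-14, 27), (-6, -13)) = 40.7922
d((-14, 27), (18, 19)) = 32.9848
d((-14, 27), (-7, 3)) = 25.0
d((-14, 27), (10, 19)) = 25.2982
d((-28, 0), (22, -1)) = 50.01
d((-28, 0), (-6, -13)) = 25.5539
d((-28, 0), (18, 19)) = 49.7695
d((-28, 0), (-7, 3)) = 21.2132
d((-28, 0), (10, 19)) = 42.4853
d((22, -1), (-6, -13)) = 30.4631
d((22, -1), (18, 19)) = 20.3961
d((22, -1), (-7, 3)) = 29.2746
d((22, -1), (10, 19)) = 23.3238
d((-6, -13), (18, 19)) = 40.0
d((-6, -13), (-7, 3)) = 16.0312
d((-6, -13), (10, 19)) = 35.7771
d((18, 19), (-7, 3)) = 29.6816
d((18, 19), (10, 19)) = 8.0
d((-7, 3), (10, 19)) = 23.3452

Closest pair: (-20, 26) and (-14, 27) with distance 6.0828

The closest pair is (-20, 26) and (-14, 27) with Euclidean distance 6.0828. For 10 points, brute-force pairwise comparison is shown above. For large n, the divide-and-conquer algorithm (sort by x, recurse on halves, check the dividing strip) achieves O(n log n).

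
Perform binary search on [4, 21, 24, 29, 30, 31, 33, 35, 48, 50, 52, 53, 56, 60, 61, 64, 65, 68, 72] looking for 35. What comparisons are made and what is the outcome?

Binary search for 35 in [4, 21, 24, 29, 30, 31, 33, 35, 48, 50, 52, 53, 56, 60, 61, 64, 65, 68, 72]:

lo=0, hi=18, mid=9, arr[mid]=50 -> 50 > 35, search left half
lo=0, hi=8, mid=4, arr[mid]=30 -> 30 < 35, search right half
lo=5, hi=8, mid=6, arr[mid]=33 -> 33 < 35, search right half
lo=7, hi=8, mid=7, arr[mid]=35 -> Found target at index 7!

Binary search finds 35 at index 7 after 4 comparisons. The search repeatedly halves the search space by comparing with the middle element.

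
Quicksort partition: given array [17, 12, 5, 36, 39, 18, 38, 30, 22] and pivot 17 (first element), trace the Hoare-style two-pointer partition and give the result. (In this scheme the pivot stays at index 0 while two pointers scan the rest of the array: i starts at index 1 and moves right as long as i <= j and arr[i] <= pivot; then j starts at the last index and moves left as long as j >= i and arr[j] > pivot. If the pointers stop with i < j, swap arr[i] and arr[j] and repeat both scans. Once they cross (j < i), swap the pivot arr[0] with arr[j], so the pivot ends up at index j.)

Hoare-style two-pointer partition with pivot = 17:

Initial array: [17, 12, 5, 36, 39, 18, 38, 30, 22]

Pointers start at i = 1, j = 8.
i ends at 3, j ends at 2: the pointers have crossed (j < i), so scanning stops.

Swap pivot arr[0] with arr[2] to place pivot at position 2: [5, 12, 17, 36, 39, 18, 38, 30, 22]
Pivot position: 2

After partitioning with pivot 17, the array becomes [5, 12, 17, 36, 39, 18, 38, 30, 22]. The pivot is placed at index 2. All elements to the left of the pivot are <= 17, and all elements to the right are > 17.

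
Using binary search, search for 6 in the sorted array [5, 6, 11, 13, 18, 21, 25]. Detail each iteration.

Binary search for 6 in [5, 6, 11, 13, 18, 21, 25]:

lo=0, hi=6, mid=3, arr[mid]=13 -> 13 > 6, search left half
lo=0, hi=2, mid=1, arr[mid]=6 -> Found target at index 1!

Binary search finds 6 at index 1 after 2 comparisons. The search repeatedly halves the search space by comparing with the middle element.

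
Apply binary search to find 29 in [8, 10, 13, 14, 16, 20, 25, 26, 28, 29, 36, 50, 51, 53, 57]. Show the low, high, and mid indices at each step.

Binary search for 29 in [8, 10, 13, 14, 16, 20, 25, 26, 28, 29, 36, 50, 51, 53, 57]:

lo=0, hi=14, mid=7, arr[mid]=26 -> 26 < 29, search right half
lo=8, hi=14, mid=11, arr[mid]=50 -> 50 > 29, search left half
lo=8, hi=10, mid=9, arr[mid]=29 -> Found target at index 9!

Binary search finds 29 at index 9 after 3 comparisons. The search repeatedly halves the search space by comparing with the middle element.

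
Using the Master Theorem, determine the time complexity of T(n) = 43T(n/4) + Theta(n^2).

Master Theorem for T(n) = 43T(n/4) + O(n^2):

a = 43, b = 4, c = 2
log_b(a) = log_4(43) = 2.7131

Case 1: c = 2 < log_4(43) = 2.7131
T(n) = O(n^(log_4 43))

For T(n) = 43T(n/4) + O(n^2): log_4(43) = 2.7131. This is Case 1 of the Master Theorem (c < log_b(a), work dominated by leaves), giving O(n^(log_4 43)).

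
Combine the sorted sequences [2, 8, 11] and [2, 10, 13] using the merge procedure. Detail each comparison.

Merging process:

Compare 2 vs 2: take 2 from left. Merged: [2]
Compare 8 vs 2: take 2 from right. Merged: [2, 2]
Compare 8 vs 10: take 8 from left. Merged: [2, 2, 8]
Compare 11 vs 10: take 10 from right. Merged: [2, 2, 8, 10]
Compare 11 vs 13: take 11 from left. Merged: [2, 2, 8, 10, 11]
Append remaining from right: [13]. Merged: [2, 2, 8, 10, 11, 13]

Final merged array: [2, 2, 8, 10, 11, 13]
Total comparisons: 5

The merged array is [2, 2, 8, 10, 11, 13], requiring 5 comparisons. The merge step runs in O(n) time where n is the total number of elements.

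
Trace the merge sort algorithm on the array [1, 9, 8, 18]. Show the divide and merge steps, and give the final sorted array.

Merge sort trace:

Split: [1, 9, 8, 18] -> [1, 9] and [8, 18]
  Split: [1, 9] -> [1] and [9]
  Merge: [1] + [9] -> [1, 9]
  Split: [8, 18] -> [8] and [18]
  Merge: [8] + [18] -> [8, 18]
Merge: [1, 9] + [8, 18] -> [1, 8, 9, 18]

Final sorted array: [1, 8, 9, 18]

The merge sort proceeds by recursively splitting the array and merging sorted halves.
After all merges, the sorted array is [1, 8, 9, 18].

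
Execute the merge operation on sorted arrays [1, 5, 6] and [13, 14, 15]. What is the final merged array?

Merging process:

Compare 1 vs 13: take 1 from left. Merged: [1]
Compare 5 vs 13: take 5 from left. Merged: [1, 5]
Compare 6 vs 13: take 6 from left. Merged: [1, 5, 6]
Append remaining from right: [13, 14, 15]. Merged: [1, 5, 6, 13, 14, 15]

Final merged array: [1, 5, 6, 13, 14, 15]
Total comparisons: 3

The merged array is [1, 5, 6, 13, 14, 15], requiring 3 comparisons. The merge step runs in O(n) time where n is the total number of elements.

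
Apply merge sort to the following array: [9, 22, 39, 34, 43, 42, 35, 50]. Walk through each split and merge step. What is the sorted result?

Merge sort trace:

Split: [9, 22, 39, 34, 43, 42, 35, 50] -> [9, 22, 39, 34] and [43, 42, 35, 50]
  Split: [9, 22, 39, 34] -> [9, 22] and [39, 34]
    Split: [9, 22] -> [9] and [22]
    Merge: [9] + [22] -> [9, 22]
    Split: [39, 34] -> [39] and [34]
    Merge: [39] + [34] -> [34, 39]
  Merge: [9, 22] + [34, 39] -> [9, 22, 34, 39]
  Split: [43, 42, 35, 50] -> [43, 42] and [35, 50]
    Split: [43, 42] -> [43] and [42]
    Merge: [43] + [42] -> [42, 43]
    Split: [35, 50] -> [35] and [50]
    Merge: [35] + [50] -> [35, 50]
  Merge: [42, 43] + [35, 50] -> [35, 42, 43, 50]
Merge: [9, 22, 34, 39] + [35, 42, 43, 50] -> [9, 22, 34, 35, 39, 42, 43, 50]

Final sorted array: [9, 22, 34, 35, 39, 42, 43, 50]

The merge sort proceeds by recursively splitting the array and merging sorted halves.
After all merges, the sorted array is [9, 22, 34, 35, 39, 42, 43, 50].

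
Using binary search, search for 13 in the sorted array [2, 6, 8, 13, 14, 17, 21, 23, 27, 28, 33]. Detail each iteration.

Binary search for 13 in [2, 6, 8, 13, 14, 17, 21, 23, 27, 28, 33]:

lo=0, hi=10, mid=5, arr[mid]=17 -> 17 > 13, search left half
lo=0, hi=4, mid=2, arr[mid]=8 -> 8 < 13, search right half
lo=3, hi=4, mid=3, arr[mid]=13 -> Found target at index 3!

Binary search finds 13 at index 3 after 3 comparisons. The search repeatedly halves the search space by comparing with the middle element.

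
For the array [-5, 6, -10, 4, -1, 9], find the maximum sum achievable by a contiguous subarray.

Using Kadane's algorithm on [-5, 6, -10, 4, -1, 9]:

Scanning through the array:
Position 1 (value 6): max_ending_here = 6, max_so_far = 6
Position 2 (value -10): max_ending_here = -4, max_so_far = 6
Position 3 (value 4): max_ending_here = 4, max_so_far = 6
Position 4 (value -1): max_ending_here = 3, max_so_far = 6
Position 5 (value 9): max_ending_here = 12, max_so_far = 12

Maximum subarray: [4, -1, 9]
Maximum sum: 12

The maximum subarray is [4, -1, 9] with sum 12. This subarray runs from index 3 to index 5.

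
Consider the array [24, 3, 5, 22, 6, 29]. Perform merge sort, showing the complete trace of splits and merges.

Merge sort trace:

Split: [24, 3, 5, 22, 6, 29] -> [24, 3, 5] and [22, 6, 29]
  Split: [24, 3, 5] -> [24] and [3, 5]
    Split: [3, 5] -> [3] and [5]
    Merge: [3] + [5] -> [3, 5]
  Merge: [24] + [3, 5] -> [3, 5, 24]
  Split: [22, 6, 29] -> [22] and [6, 29]
    Split: [6, 29] -> [6] and [29]
    Merge: [6] + [29] -> [6, 29]
  Merge: [22] + [6, 29] -> [6, 22, 29]
Merge: [3, 5, 24] + [6, 22, 29] -> [3, 5, 6, 22, 24, 29]

Final sorted array: [3, 5, 6, 22, 24, 29]

The merge sort proceeds by recursively splitting the array and merging sorted halves.
After all merges, the sorted array is [3, 5, 6, 22, 24, 29].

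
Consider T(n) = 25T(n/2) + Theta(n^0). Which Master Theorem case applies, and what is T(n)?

Master Theorem for T(n) = 25T(n/2) + O(n^0):

a = 25, b = 2, c = 0
log_b(a) = log_2(25) = 4.6439

Case 1: c = 0 < log_2(25) = 4.6439
T(n) = O(n^(log_2 25))

For T(n) = 25T(n/2) + O(n^0): log_2(25) = 4.6439. This is Case 1 of the Master Theorem (c < log_b(a), work dominated by leaves), giving O(n^(log_2 25)).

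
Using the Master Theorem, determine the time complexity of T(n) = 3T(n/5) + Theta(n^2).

Master Theorem for T(n) = 3T(n/5) + O(n^2):

a = 3, b = 5, c = 2
log_b(a) = log_5(3) = 0.6826

Case 3: c = 2 > log_5(3) = 0.6826
T(n) = O(n^2) = O(n^2)

For T(n) = 3T(n/5) + O(n^2): log_5(3) = 0.6826. This is Case 3 of the Master Theorem (c > log_b(a), work dominated by root), giving O(n^2).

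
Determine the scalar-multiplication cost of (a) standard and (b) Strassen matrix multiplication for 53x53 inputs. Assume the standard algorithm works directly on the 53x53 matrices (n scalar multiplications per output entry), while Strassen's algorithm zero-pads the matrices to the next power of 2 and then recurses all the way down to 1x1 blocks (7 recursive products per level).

Matrix multiplication for 53x53 matrices:

Strassen's algorithm requires power-of-2 dimensions. Pad 53x53 to 64x64 (next power of 2).

Standard algorithm: 53^3 = 148877 multiplications
Strassen's algorithm: 7^(log2(64)) = 7^6 = 117649 multiplications
Savings: 148877 - 117649 = 31228 multiplications

Standard: 148877 multiplications (53^3). Strassen: 117649 multiplications (7^6, after padding to 64x64). Strassen reduces 8 recursive multiplications to 7 at each level.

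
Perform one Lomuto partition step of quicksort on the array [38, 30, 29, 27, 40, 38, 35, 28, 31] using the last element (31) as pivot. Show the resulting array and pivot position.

Lomuto partition with pivot = 31:

Initial array: [38, 30, 29, 27, 40, 38, 35, 28, 31]

arr[0]=38 > 31: no swap
arr[1]=30 <= 31: swap with position 0, array becomes [30, 38, 29, 27, 40, 38, 35, 28, 31]
arr[2]=29 <= 31: swap with position 1, array becomes [30, 29, 38, 27, 40, 38, 35, 28, 31]
arr[3]=27 <= 31: swap with position 2, array becomes [30, 29, 27, 38, 40, 38, 35, 28, 31]
arr[4]=40 > 31: no swap
arr[5]=38 > 31: no swap
arr[6]=35 > 31: no swap
arr[7]=28 <= 31: swap with position 3, array becomes [30, 29, 27, 28, 40, 38, 35, 38, 31]

Place pivot at position 4: [30, 29, 27, 28, 31, 38, 35, 38, 40]
Pivot position: 4

After partitioning with pivot 31, the array becomes [30, 29, 27, 28, 31, 38, 35, 38, 40]. The pivot is placed at index 4. All elements to the left of the pivot are <= 31, and all elements to the right are > 31.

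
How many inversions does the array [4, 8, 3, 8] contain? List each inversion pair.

Finding inversions in [4, 8, 3, 8]:

(0, 2): arr[0]=4 > arr[2]=3
(1, 2): arr[1]=8 > arr[2]=3

Total inversions: 2

The array has 2 inversion(s): (0,2), (1,2). Each pair (i,j) satisfies i < j and arr[i] > arr[j].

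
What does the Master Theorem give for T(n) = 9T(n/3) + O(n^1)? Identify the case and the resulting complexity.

Master Theorem for T(n) = 9T(n/3) + O(n^1):

a = 9, b = 3, c = 1
log_b(a) = log_3(9) = 2.0000

Case 1: c = 1 < log_3(9) = 2.0000
T(n) = O(n^(log_3 9)) = O(n^2)

For T(n) = 9T(n/3) + O(n^1): log_3(9) = 2.0000. This is Case 1 of the Master Theorem (c < log_b(a), work dominated by leaves), giving O(n^2).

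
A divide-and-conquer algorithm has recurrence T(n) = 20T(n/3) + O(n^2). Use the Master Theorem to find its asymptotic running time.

Master Theorem for T(n) = 20T(n/3) + O(n^2):

a = 20, b = 3, c = 2
log_b(a) = log_3(20) = 2.7268

Case 1: c = 2 < log_3(20) = 2.7268
T(n) = O(n^(log_3 20))

For T(n) = 20T(n/3) + O(n^2): log_3(20) = 2.7268. This is Case 1 of the Master Theorem (c < log_b(a), work dominated by leaves), giving O(n^(log_3 20)).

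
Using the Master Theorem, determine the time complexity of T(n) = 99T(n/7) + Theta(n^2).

Master Theorem for T(n) = 99T(n/7) + O(n^2):

a = 99, b = 7, c = 2
log_b(a) = log_7(99) = 2.3614

Case 1: c = 2 < log_7(99) = 2.3614
T(n) = O(n^(log_7 99))

For T(n) = 99T(n/7) + O(n^2): log_7(99) = 2.3614. This is Case 1 of the Master Theorem (c < log_b(a), work dominated by leaves), giving O(n^(log_7 99)).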